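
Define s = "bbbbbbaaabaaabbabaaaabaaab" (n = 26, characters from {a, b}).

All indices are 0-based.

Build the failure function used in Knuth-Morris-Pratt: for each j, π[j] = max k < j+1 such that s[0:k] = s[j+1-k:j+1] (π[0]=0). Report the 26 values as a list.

π[0] = 0
j=1 s[j]='b': π[1]=1 (border 'b')
j=2 s[j]='b': π[2]=2 (border 'bb')
j=3 s[j]='b': π[3]=3 (border 'bbb')
j=4 s[j]='b': π[4]=4 (border 'bbbb')
j=5 s[j]='b': π[5]=5 (border 'bbbbb')
j=6 s[j]='a': k: 5→4→3→2→1→0; π[6]=0 (border '')
j=7 s[j]='a': π[7]=0 (border '')
j=8 s[j]='a': π[8]=0 (border '')
j=9 s[j]='b': π[9]=1 (border 'b')
j=10 s[j]='a': k: 1→0; π[10]=0 (border '')
j=11 s[j]='a': π[11]=0 (border '')
j=12 s[j]='a': π[12]=0 (border '')
j=13 s[j]='b': π[13]=1 (border 'b')
j=14 s[j]='b': π[14]=2 (border 'bb')
j=15 s[j]='a': k: 2→1→0; π[15]=0 (border '')
j=16 s[j]='b': π[16]=1 (border 'b')
j=17 s[j]='a': k: 1→0; π[17]=0 (border '')
j=18 s[j]='a': π[18]=0 (border '')
j=19 s[j]='a': π[19]=0 (border '')
j=20 s[j]='a': π[20]=0 (border '')
j=21 s[j]='b': π[21]=1 (border 'b')
j=22 s[j]='a': k: 1→0; π[22]=0 (border '')
j=23 s[j]='a': π[23]=0 (border '')
j=24 s[j]='a': π[24]=0 (border '')
j=25 s[j]='b': π[25]=1 (border 'b')

[0, 1, 2, 3, 4, 5, 0, 0, 0, 1, 0, 0, 0, 1, 2, 0, 1, 0, 0, 0, 0, 1, 0, 0, 0, 1]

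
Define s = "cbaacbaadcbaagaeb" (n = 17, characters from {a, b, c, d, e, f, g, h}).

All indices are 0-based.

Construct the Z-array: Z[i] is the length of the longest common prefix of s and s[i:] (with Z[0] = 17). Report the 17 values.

Z[0]=17
i=1: outside box; Z[1]=0
i=2: outside box; Z[2]=0
i=3: outside box; Z[3]=0
i=4: outside box; Z[4]=4 scan→box=[4,8)
i=5: min(r-i=3, Z[1]=0)=0; Z[5]=0
i=6: min(r-i=2, Z[2]=0)=0; Z[6]=0
i=7: min(r-i=1, Z[3]=0)=0; Z[7]=0
i=8: outside box; Z[8]=0
i=9: outside box; Z[9]=4 scan→box=[9,13)
i=10: min(r-i=3, Z[1]=0)=0; Z[10]=0
i=11: min(r-i=2, Z[2]=0)=0; Z[11]=0
i=12: min(r-i=1, Z[3]=0)=0; Z[12]=0
i=13: outside box; Z[13]=0
i=14: outside box; Z[14]=0
i=15: outside box; Z[15]=0
i=16: outside box; Z[16]=0

[17, 0, 0, 0, 4, 0, 0, 0, 0, 4, 0, 0, 0, 0, 0, 0, 0]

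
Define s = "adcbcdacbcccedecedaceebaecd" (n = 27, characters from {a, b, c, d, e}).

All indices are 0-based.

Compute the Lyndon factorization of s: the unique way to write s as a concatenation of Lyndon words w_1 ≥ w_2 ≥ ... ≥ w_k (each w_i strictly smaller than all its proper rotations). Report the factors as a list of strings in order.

emit factor 1: 'adcbcd' (i=0, period=6)
emit factor 2: 'acbcccedecedaceebaecd' (i=6, period=21)

["adcbcd", "acbcccedecedaceebaecd"]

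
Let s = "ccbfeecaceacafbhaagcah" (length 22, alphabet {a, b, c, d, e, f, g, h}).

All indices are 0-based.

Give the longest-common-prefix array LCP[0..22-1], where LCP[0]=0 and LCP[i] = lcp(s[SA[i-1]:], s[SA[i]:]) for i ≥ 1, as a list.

rank→(start, suffix):
  0 → (16, 'aagcah')
  1 → (10, 'acafbhaagcah')
  2 → (7, 'aceacafbhaagcah')
  3 → (12, 'afbhaagcah')
  4 → (17, 'agcah')
  5 → (20, 'ah')
  6 → (2, 'bfeecaceacafbhaagcah')
  7 → (14, 'bhaagcah')
  8 → (6, 'caceacafbhaagcah')
  9 → (11, 'cafbhaagcah')
  10 → (19, 'cah')
  11 → (1, 'cbfeecaceacafbhaagcah')
  12 → (0, 'ccbfeecaceacafbhaagcah')
  13 → (8, 'ceacafbhaagcah')
  14 → (9, 'eacafbhaagcah')
  15 → (5, 'ecaceacafbhaagcah')
  16 → (4, 'eecaceacafbhaagcah')
  17 → (13, 'fbhaagcah')
  18 → (3, 'feecaceacafbhaagcah')
  19 → (18, 'gcah')
  20 → (21, 'h')
  21 → (15, 'haagcah')

SA = [16, 10, 7, 12, 17, 20, 2, 14, 6, 11, 19, 1, 0, 8, 9, 5, 4, 13, 3, 18, 21, 15]
i: (SA[i-1],SA[i]) lcp shared
  1: (16,10) 1 'a'
  2: (10,7) 2 'ac'
  3: (7,12) 1 'a'
  4: (12,17) 1 'a'
  5: (17,20) 1 'a'
  6: (20,2) 0 ''
  7: (2,14) 1 'b'
  8: (14,6) 0 ''
  9: (6,11) 2 'ca'
  10: (11,19) 2 'ca'
  11: (19,1) 1 'c'
  12: (1,0) 1 'c'
  13: (0,8) 1 'c'
  14: (8,9) 0 ''
  15: (9,5) 1 'e'
  16: (5,4) 1 'e'
  17: (4,13) 0 ''
  18: (13,3) 1 'f'
  19: (3,18) 0 ''
  20: (18,21) 0 ''
  21: (21,15) 1 'h'

[0, 1, 2, 1, 1, 1, 0, 1, 0, 2, 2, 1, 1, 1, 0, 1, 1, 0, 1, 0, 0, 1]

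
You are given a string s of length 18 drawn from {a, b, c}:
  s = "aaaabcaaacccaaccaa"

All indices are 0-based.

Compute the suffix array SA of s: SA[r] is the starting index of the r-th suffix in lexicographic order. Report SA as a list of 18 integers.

[17, 16, 0, 1, 6, 2, 12, 7, 3, 13, 8, 4, 15, 5, 11, 14, 10, 9]

rank→(start, suffix):
  0 → (17, 'a')
  1 → (16, 'aa')
  2 → (0, 'aaaabcaaacccaaccaa')
  3 → (1, 'aaabcaaacccaaccaa')
  4 → (6, 'aaacccaaccaa')
  5 → (2, 'aabcaaacccaaccaa')
  6 → (12, 'aaccaa')
  7 → (7, 'aacccaaccaa')
  8 → (3, 'abcaaacccaaccaa')
  9 → (13, 'accaa')
  10 → (8, 'acccaaccaa')
  11 → (4, 'bcaaacccaaccaa')
  12 → (15, 'caa')
  13 → (5, 'caaacccaaccaa')
  14 → (11, 'caaccaa')
  15 → (14, 'ccaa')
  16 → (10, 'ccaaccaa')
  17 → (9, 'cccaaccaa')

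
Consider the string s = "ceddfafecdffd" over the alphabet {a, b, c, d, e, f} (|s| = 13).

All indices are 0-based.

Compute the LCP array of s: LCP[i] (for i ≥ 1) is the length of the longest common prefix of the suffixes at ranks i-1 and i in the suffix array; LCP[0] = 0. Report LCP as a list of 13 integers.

sorted suffixes:
  #0 SA[0]=5  'afecdffd'
  #1 SA[1]=8  'cdffd'
  #2 SA[2]=0  'ceddfafecdffd'
  #3 SA[3]=12  'd'
  #4 SA[4]=2  'ddfafecdffd'
  #5 SA[5]=3  'dfafecdffd'
  #6 SA[6]=9  'dffd'
  #7 SA[7]=7  'ecdffd'
  #8 SA[8]=1  'eddfafecdffd'
  #9 SA[9]=4  'fafecdffd'
  #10 SA[10]=11  'fd'
  #11 SA[11]=6  'fecdffd'
  #12 SA[12]=10  'ffd'

SA = [5, 8, 0, 12, 2, 3, 9, 7, 1, 4, 11, 6, 10]
i: (SA[i-1],SA[i]) lcp shared
  1: (5,8) 0 ''
  2: (8,0) 1 'c'
  3: (0,12) 0 ''
  4: (12,2) 1 'd'
  5: (2,3) 1 'd'
  6: (3,9) 2 'df'
  7: (9,7) 0 ''
  8: (7,1) 1 'e'
  9: (1,4) 0 ''
  10: (4,11) 1 'f'
  11: (11,6) 1 'f'
  12: (6,10) 1 'f'

[0, 0, 1, 0, 1, 1, 2, 0, 1, 0, 1, 1, 1]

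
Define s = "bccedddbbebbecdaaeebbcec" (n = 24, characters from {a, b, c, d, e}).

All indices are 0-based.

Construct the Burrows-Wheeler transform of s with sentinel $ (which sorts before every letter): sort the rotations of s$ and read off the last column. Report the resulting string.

rank  rotation                   last
    0  $bccedddbbebbecdaaeebbcec  c
    1  aaeebbcec$bccedddbbebbecd  d
    2  aeebbcec$bccedddbbebbecda  a
    3  bbcec$bccedddbbebbecdaaee  e
    4  bbebbecdaaeebbcec$bcceddd  d
    5  bbecdaaeebbcec$bccedddbbe  e
    6  bccedddbbebbecdaaeebbcec$  $
    7  bcec$bccedddbbebbecdaaeeb  b
    8  bebbecdaaeebbcec$bccedddb  b
    9  becdaaeebbcec$bccedddbbeb  b
   10  c$bccedddbbebbecdaaeebbce  e
   11  ccedddbbebbecdaaeebbcec$b  b
   12  cdaaeebbcec$bccedddbbebbe  e
   13  cec$bccedddbbebbecdaaeebb  b
   14  cedddbbebbecdaaeebbcec$bc  c
   15  daaeebbcec$bccedddbbebbec  c
   16  dbbebbecdaaeebbcec$bccedd  d
   17  ddbbebbecdaaeebbcec$bcced  d
   18  dddbbebbecdaaeebbcec$bcce  e
   19  ebbcec$bccedddbbebbecdaae  e
   20  ebbecdaaeebbcec$bccedddbb  b
   21  ec$bccedddbbebbecdaaeebbc  c
   22  ecdaaeebbcec$bccedddbbebb  b
   23  edddbbebbecdaaeebbcec$bcc  c
   24  eebbcec$bccedddbbebbecdaa  a

cdaede$bbbebebccddeebcbca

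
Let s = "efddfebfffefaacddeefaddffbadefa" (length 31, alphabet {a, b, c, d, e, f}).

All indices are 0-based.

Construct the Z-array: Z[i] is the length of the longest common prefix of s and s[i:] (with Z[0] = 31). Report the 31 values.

[31, 0, 0, 0, 0, 1, 0, 0, 0, 0, 2, 0, 0, 0, 0, 0, 0, 1, 2, 0, 0, 0, 0, 0, 0, 0, 0, 0, 2, 0, 0]

Z[0]=31
i=1: i≥r, start 0; Z[1]=0
i=2: i≥r, start 0; Z[2]=0
i=3: i≥r, start 0; Z[3]=0
i=4: i≥r, start 0; Z[4]=0
i=5: i≥r, start 0; Z[5]=1 scan→box=[5,6)
i=6: i≥r, start 0; Z[6]=0
i=7: i≥r, start 0; Z[7]=0
i=8: i≥r, start 0; Z[8]=0
i=9: i≥r, start 0; Z[9]=0
i=10: i≥r, start 0; Z[10]=2 scan→box=[10,12)
i=11: min(r-i=1, Z[1]=0)=0; Z[11]=0
i=12: i≥r, start 0; Z[12]=0
i=13: i≥r, start 0; Z[13]=0
i=14: i≥r, start 0; Z[14]=0
i=15: i≥r, start 0; Z[15]=0
i=16: i≥r, start 0; Z[16]=0
i=17: i≥r, start 0; Z[17]=1 scan→box=[17,18)
i=18: i≥r, start 0; Z[18]=2 scan→box=[18,20)
i=19: min(r-i=1, Z[1]=0)=0; Z[19]=0
i=20: i≥r, start 0; Z[20]=0
i=21: i≥r, start 0; Z[21]=0
i=22: i≥r, start 0; Z[22]=0
i=23: i≥r, start 0; Z[23]=0
i=24: i≥r, start 0; Z[24]=0
i=25: i≥r, start 0; Z[25]=0
i=26: i≥r, start 0; Z[26]=0
i=27: i≥r, start 0; Z[27]=0
i=28: i≥r, start 0; Z[28]=2 scan→box=[28,30)
i=29: min(r-i=1, Z[1]=0)=0; Z[29]=0
i=30: i≥r, start 0; Z[30]=0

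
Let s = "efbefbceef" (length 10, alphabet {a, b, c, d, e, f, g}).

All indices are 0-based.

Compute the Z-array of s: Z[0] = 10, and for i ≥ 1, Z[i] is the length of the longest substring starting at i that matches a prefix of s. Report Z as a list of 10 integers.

[10, 0, 0, 3, 0, 0, 0, 1, 2, 0]

Z[0]=10
i=1: outside box; Z[1]=0
i=2: outside box; Z[2]=0
i=3: outside box; Z[3]=3 grow→box=[3,6)
i=4: min(r-i=2, Z[1]=0)=0; Z[4]=0
i=5: min(r-i=1, Z[2]=0)=0; Z[5]=0
i=6: outside box; Z[6]=0
i=7: outside box; Z[7]=1 grow→box=[7,8)
i=8: outside box; Z[8]=2 grow→box=[8,10)
i=9: min(r-i=1, Z[1]=0)=0; Z[9]=0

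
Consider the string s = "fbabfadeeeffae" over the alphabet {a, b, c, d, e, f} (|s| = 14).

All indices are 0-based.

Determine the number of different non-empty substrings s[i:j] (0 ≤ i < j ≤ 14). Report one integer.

94

rank→(start, suffix):
  0 → (2, 'abfadeeeffae')
  1 → (5, 'adeeeffae')
  2 → (12, 'ae')
  3 → (1, 'babfadeeeffae')
  4 → (3, 'bfadeeeffae')
  5 → (6, 'deeeffae')
  6 → (13, 'e')
  7 → (7, 'eeeffae')
  8 → (8, 'eeffae')
  9 → (9, 'effae')
  10 → (4, 'fadeeeffae')
  11 → (11, 'fae')
  12 → (0, 'fbabfadeeeffae')
  13 → (10, 'ffae')

SA = [2, 5, 12, 1, 3, 6, 13, 7, 8, 9, 4, 11, 0, 10]
rank  pair      lcp
   1  s[2:],s[5:]  1  'a'
   2  s[5:],s[12:]  1  'a'
   3  s[12:],s[1:]  0  ''
   4  s[1:],s[3:]  1  'b'
   5  s[3:],s[6:]  0  ''
   6  s[6:],s[13:]  0  ''
   7  s[13:],s[7:]  1  'e'
   8  s[7:],s[8:]  2  'ee'
   9  s[8:],s[9:]  1  'e'
  10  s[9:],s[4:]  0  ''
  11  s[4:],s[11:]  2  'fa'
  12  s[11:],s[0:]  1  'f'
  13  s[0:],s[10:]  1  'f'

n(n+1)/2 = 14·15/2 = 105
Σ LCP = 0 + 1 + 1 + 0 + 1 + 0 + 0 + 1 + 2 + 1 + 0 + 2 + 1 + 1 = 11
distinct = 105 − 11 = 94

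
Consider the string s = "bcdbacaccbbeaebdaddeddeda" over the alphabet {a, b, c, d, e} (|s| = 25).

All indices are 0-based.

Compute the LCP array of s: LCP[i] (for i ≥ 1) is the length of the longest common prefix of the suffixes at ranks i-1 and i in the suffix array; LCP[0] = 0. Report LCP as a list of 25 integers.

[0, 1, 2, 1, 1, 0, 1, 1, 1, 1, 0, 1, 1, 1, 0, 2, 1, 1, 4, 1, 3, 0, 1, 1, 2]

rank | idx | suffix
   0 |  24 | a
   1 |   4 | acaccbbeaebdaddeddeda
   2 |   6 | accbbeaebdaddeddeda
   3 |  16 | addeddeda
   4 |  12 | aebdaddeddeda
   5 |   3 | bacaccbbeaebdaddeddeda
   6 |   9 | bbeaebdaddeddeda
   7 |   0 | bcdbacaccbbeaebdaddeddeda
   8 |  14 | bdaddeddeda
   9 |  10 | beaebdaddeddeda
  10 |   5 | caccbbeaebdaddeddeda
  11 |   8 | cbbeaebdaddeddeda
  12 |   7 | ccbbeaebdaddeddeda
  13 |   1 | cdbacaccbbeaebdaddeddeda
  14 |  23 | da
  15 |  15 | daddeddeda
  16 |   2 | dbacaccbbeaebdaddeddeda
  17 |  20 | ddeda
  18 |  17 | ddeddeda
  19 |  21 | deda
  20 |  18 | deddeda
  21 |  11 | eaebdaddeddeda
  22 |  13 | ebdaddeddeda
  23 |  22 | eda
  24 |  19 | eddeda

SA = [24, 4, 6, 16, 12, 3, 9, 0, 14, 10, 5, 8, 7, 1, 23, 15, 2, 20, 17, 21, 18, 11, 13, 22, 19]
i: (SA[i-1],SA[i]) lcp shared
  1: (24,4) 1 'a'
  2: (4,6) 2 'ac'
  3: (6,16) 1 'a'
  4: (16,12) 1 'a'
  5: (12,3) 0 ''
  6: (3,9) 1 'b'
  7: (9,0) 1 'b'
  8: (0,14) 1 'b'
  9: (14,10) 1 'b'
  10: (10,5) 0 ''
  11: (5,8) 1 'c'
  12: (8,7) 1 'c'
  13: (7,1) 1 'c'
  14: (1,23) 0 ''
  15: (23,15) 2 'da'
  16: (15,2) 1 'd'
  17: (2,20) 1 'd'
  18: (20,17) 4 'dded'
  19: (17,21) 1 'd'
  20: (21,18) 3 'ded'
  21: (18,11) 0 ''
  22: (11,13) 1 'e'
  23: (13,22) 1 'e'
  24: (22,19) 2 'ed'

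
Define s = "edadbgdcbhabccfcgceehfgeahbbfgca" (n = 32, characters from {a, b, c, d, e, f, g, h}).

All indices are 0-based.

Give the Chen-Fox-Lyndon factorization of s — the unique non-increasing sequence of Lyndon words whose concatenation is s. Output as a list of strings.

["e", "d", "adbgdcbh", "abccfcgceehfgeahbbfgc", "a"]

emit factor 1: 'e' (i=0, period=1)
emit factor 2: 'd' (i=1, period=1)
emit factor 3: 'adbgdcbh' (i=2, period=8)
emit factor 4: 'abccfcgceehfgeahbbfgc' (i=10, period=21)
emit factor 5: 'a' (i=31, period=1)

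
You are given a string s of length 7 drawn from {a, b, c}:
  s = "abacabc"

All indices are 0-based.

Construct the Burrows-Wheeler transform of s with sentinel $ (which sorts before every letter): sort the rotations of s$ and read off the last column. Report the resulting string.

rank  rotation  last
    0  $abacabc  c
    1  abacabc$  $
    2  abc$abac  c
    3  acabc$ab  b
    4  bacabc$a  a
    5  bc$abaca  a
    6  c$abacab  b
    7  cabc$aba  a

c$cbaaba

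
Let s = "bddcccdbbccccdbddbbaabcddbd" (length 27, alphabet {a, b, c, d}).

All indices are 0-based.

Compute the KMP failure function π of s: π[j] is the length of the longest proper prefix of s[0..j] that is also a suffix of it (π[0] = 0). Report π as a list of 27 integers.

π[0] = 0
j=1 s[j]='d': π[1]=0 (border '')
j=2 s[j]='d': π[2]=0 (border '')
j=3 s[j]='c': π[3]=0 (border '')
j=4 s[j]='c': π[4]=0 (border '')
j=5 s[j]='c': π[5]=0 (border '')
j=6 s[j]='d': π[6]=0 (border '')
j=7 s[j]='b': π[7]=1 (border 'b')
j=8 s[j]='b': k: 1→0; π[8]=1 (border 'b')
j=9 s[j]='c': k: 1→0; π[9]=0 (border '')
j=10 s[j]='c': π[10]=0 (border '')
j=11 s[j]='c': π[11]=0 (border '')
j=12 s[j]='c': π[12]=0 (border '')
j=13 s[j]='d': π[13]=0 (border '')
j=14 s[j]='b': π[14]=1 (border 'b')
j=15 s[j]='d': π[15]=2 (border 'bd')
j=16 s[j]='d': π[16]=3 (border 'bdd')
j=17 s[j]='b': k: 3→0; π[17]=1 (border 'b')
j=18 s[j]='b': k: 1→0; π[18]=1 (border 'b')
j=19 s[j]='a': k: 1→0; π[19]=0 (border '')
j=20 s[j]='a': π[20]=0 (border '')
j=21 s[j]='b': π[21]=1 (border 'b')
j=22 s[j]='c': k: 1→0; π[22]=0 (border '')
j=23 s[j]='d': π[23]=0 (border '')
j=24 s[j]='d': π[24]=0 (border '')
j=25 s[j]='b': π[25]=1 (border 'b')
j=26 s[j]='d': π[26]=2 (border 'bd')

[0, 0, 0, 0, 0, 0, 0, 1, 1, 0, 0, 0, 0, 0, 1, 2, 3, 1, 1, 0, 0, 1, 0, 0, 0, 1, 2]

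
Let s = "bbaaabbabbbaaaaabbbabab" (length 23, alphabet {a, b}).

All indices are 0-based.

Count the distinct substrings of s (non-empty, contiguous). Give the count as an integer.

213

rank | idx | suffix
   0 |  11 | aaaaabbbabab
   1 |  12 | aaaabbbabab
   2 |   2 | aaabbabbbaaaaabbbabab
   3 |  13 | aaabbbabab
   4 |   3 | aabbabbbaaaaabbbabab
   5 |  14 | aabbbabab
   6 |  21 | ab
   7 |  19 | abab
   8 |   4 | abbabbbaaaaabbbabab
   9 |   7 | abbbaaaaabbbabab
  10 |  15 | abbbabab
  11 |  22 | b
  12 |  10 | baaaaabbbabab
  13 |   1 | baaabbabbbaaaaabbbabab
  14 |  20 | bab
  15 |  18 | babab
  16 |   6 | babbbaaaaabbbabab
  17 |   9 | bbaaaaabbbabab
  18 |   0 | bbaaabbabbbaaaaabbbabab
  19 |  17 | bbabab
  20 |   5 | bbabbbaaaaabbbabab
  21 |   8 | bbbaaaaabbbabab
  22 |  16 | bbbabab

SA = [11, 12, 2, 13, 3, 14, 21, 19, 4, 7, 15, 22, 10, 1, 20, 18, 6, 9, 0, 17, 5, 8, 16]
rank  pair      lcp
   1  s[11:],s[12:]  4  'aaaa'
   2  s[12:],s[2:]  3  'aaa'
   3  s[2:],s[13:]  5  'aaabb'
   4  s[13:],s[3:]  2  'aa'
   5  s[3:],s[14:]  4  'aabb'
   6  s[14:],s[21:]  1  'a'
   7  s[21:],s[19:]  2  'ab'
   8  s[19:],s[4:]  2  'ab'
   9  s[4:],s[7:]  3  'abb'
  10  s[7:],s[15:]  5  'abbba'
  11  s[15:],s[22:]  0  ''
  12  s[22:],s[10:]  1  'b'
  13  s[10:],s[1:]  4  'baaa'
  14  s[1:],s[20:]  2  'ba'
  15  s[20:],s[18:]  3  'bab'
  16  s[18:],s[6:]  3  'bab'
  17  s[6:],s[9:]  1  'b'
  18  s[9:],s[0:]  5  'bbaaa'
  19  s[0:],s[17:]  3  'bba'
  20  s[17:],s[5:]  4  'bbab'
  21  s[5:],s[8:]  2  'bb'
  22  s[8:],s[16:]  4  'bbba'

n(n+1)/2 = 23·24/2 = 276
Σ LCP = 0 + 4 + 3 + 5 + 2 + 4 + 1 + 2 + 2 + 3 + 5 + 0 + 1 + 4 + 2 + 3 + 3 + 1 + 5 + 3 + 4 + 2 + 4 = 63
distinct = 276 − 63 = 213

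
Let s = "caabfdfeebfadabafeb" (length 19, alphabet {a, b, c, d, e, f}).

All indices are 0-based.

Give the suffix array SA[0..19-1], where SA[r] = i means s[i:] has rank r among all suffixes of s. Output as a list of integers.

rank→(start, suffix):
  0 → (1, 'aabfdfeebfadabafeb')
  1 → (13, 'abafeb')
  2 → (2, 'abfdfeebfadabafeb')
  3 → (11, 'adabafeb')
  4 → (15, 'afeb')
  5 → (18, 'b')
  6 → (14, 'bafeb')
  7 → (9, 'bfadabafeb')
  8 → (3, 'bfdfeebfadabafeb')
  9 → (0, 'caabfdfeebfadabafeb')
  10 → (12, 'dabafeb')
  11 → (5, 'dfeebfadabafeb')
  12 → (17, 'eb')
  13 → (8, 'ebfadabafeb')
  14 → (7, 'eebfadabafeb')
  15 → (10, 'fadabafeb')
  16 → (4, 'fdfeebfadabafeb')
  17 → (16, 'feb')
  18 → (6, 'feebfadabafeb')

[1, 13, 2, 11, 15, 18, 14, 9, 3, 0, 12, 5, 17, 8, 7, 10, 4, 16, 6]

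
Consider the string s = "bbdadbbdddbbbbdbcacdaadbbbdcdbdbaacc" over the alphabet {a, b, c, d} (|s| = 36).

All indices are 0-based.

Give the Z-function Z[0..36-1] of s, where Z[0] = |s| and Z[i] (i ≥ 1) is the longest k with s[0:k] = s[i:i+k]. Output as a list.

Z[0]=36
i=1: outside box; Z[1]=1 scan→box=[1,2)
i=2: outside box; Z[2]=0
i=3: outside box; Z[3]=0
i=4: outside box; Z[4]=0
i=5: outside box; Z[5]=3 scan→box=[5,8)
i=6: min(r-i=2, Z[1]=1)=1; Z[6]=1
i=7: min(r-i=1, Z[2]=0)=0; Z[7]=0
i=8: outside box; Z[8]=0
i=9: outside box; Z[9]=0
i=10: outside box; Z[10]=2 scan→box=[10,12)
i=11: min(r-i=1, Z[1]=1)=1; Z[11]=2 scan→box=[11,13)
i=12: min(r-i=1, Z[1]=1)=1; Z[12]=3 scan→box=[12,15)
i=13: min(r-i=2, Z[1]=1)=1; Z[13]=1
i=14: min(r-i=1, Z[2]=0)=0; Z[14]=0
i=15: outside box; Z[15]=1 scan→box=[15,16)
i=16: outside box; Z[16]=0
i=17: outside box; Z[17]=0
i=18: outside box; Z[18]=0
i=19: outside box; Z[19]=0
i=20: outside box; Z[20]=0
i=21: outside box; Z[21]=0
i=22: outside box; Z[22]=0
i=23: outside box; Z[23]=2 scan→box=[23,25)
i=24: min(r-i=1, Z[1]=1)=1; Z[24]=3 scan→box=[24,27)
i=25: min(r-i=2, Z[1]=1)=1; Z[25]=1
i=26: min(r-i=1, Z[2]=0)=0; Z[26]=0
i=27: outside box; Z[27]=0
i=28: outside box; Z[28]=0
i=29: outside box; Z[29]=1 scan→box=[29,30)
i=30: outside box; Z[30]=0
i=31: outside box; Z[31]=1 scan→box=[31,32)
i=32: outside box; Z[32]=0
i=33: outside box; Z[33]=0
i=34: outside box; Z[34]=0
i=35: outside box; Z[35]=0

[36, 1, 0, 0, 0, 3, 1, 0, 0, 0, 2, 2, 3, 1, 0, 1, 0, 0, 0, 0, 0, 0, 0, 2, 3, 1, 0, 0, 0, 1, 0, 1, 0, 0, 0, 0]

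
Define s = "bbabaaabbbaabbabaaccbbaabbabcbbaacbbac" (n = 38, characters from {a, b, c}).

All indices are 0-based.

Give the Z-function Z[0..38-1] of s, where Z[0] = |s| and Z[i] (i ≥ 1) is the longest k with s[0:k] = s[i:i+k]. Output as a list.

[38, 1, 0, 1, 0, 0, 0, 2, 3, 1, 0, 0, 6, 1, 0, 1, 0, 0, 0, 0, 3, 1, 0, 0, 4, 1, 0, 1, 0, 3, 1, 0, 0, 0, 3, 1, 0, 0]

Z[0]=38
i=1: i≥r, start 0; Z[1]=1 extend→box=[1,2)
i=2: i≥r, start 0; Z[2]=0
i=3: i≥r, start 0; Z[3]=1 extend→box=[3,4)
i=4: i≥r, start 0; Z[4]=0
i=5: i≥r, start 0; Z[5]=0
i=6: i≥r, start 0; Z[6]=0
i=7: i≥r, start 0; Z[7]=2 extend→box=[7,9)
i=8: min(r-i=1, Z[1]=1)=1; Z[8]=3 extend→box=[8,11)
i=9: min(r-i=2, Z[1]=1)=1; Z[9]=1
i=10: min(r-i=1, Z[2]=0)=0; Z[10]=0
i=11: i≥r, start 0; Z[11]=0
i=12: i≥r, start 0; Z[12]=6 extend→box=[12,18)
i=13: min(r-i=5, Z[1]=1)=1; Z[13]=1
i=14: min(r-i=4, Z[2]=0)=0; Z[14]=0
i=15: min(r-i=3, Z[3]=1)=1; Z[15]=1
i=16: min(r-i=2, Z[4]=0)=0; Z[16]=0
i=17: min(r-i=1, Z[5]=0)=0; Z[17]=0
i=18: i≥r, start 0; Z[18]=0
i=19: i≥r, start 0; Z[19]=0
i=20: i≥r, start 0; Z[20]=3 extend→box=[20,23)
i=21: min(r-i=2, Z[1]=1)=1; Z[21]=1
i=22: min(r-i=1, Z[2]=0)=0; Z[22]=0
i=23: i≥r, start 0; Z[23]=0
i=24: i≥r, start 0; Z[24]=4 extend→box=[24,28)
i=25: min(r-i=3, Z[1]=1)=1; Z[25]=1
i=26: min(r-i=2, Z[2]=0)=0; Z[26]=0
i=27: min(r-i=1, Z[3]=1)=1; Z[27]=1
i=28: i≥r, start 0; Z[28]=0
i=29: i≥r, start 0; Z[29]=3 extend→box=[29,32)
i=30: min(r-i=2, Z[1]=1)=1; Z[30]=1
i=31: min(r-i=1, Z[2]=0)=0; Z[31]=0
i=32: i≥r, start 0; Z[32]=0
i=33: i≥r, start 0; Z[33]=0
i=34: i≥r, start 0; Z[34]=3 extend→box=[34,37)
i=35: min(r-i=2, Z[1]=1)=1; Z[35]=1
i=36: min(r-i=1, Z[2]=0)=0; Z[36]=0
i=37: i≥r, start 0; Z[37]=0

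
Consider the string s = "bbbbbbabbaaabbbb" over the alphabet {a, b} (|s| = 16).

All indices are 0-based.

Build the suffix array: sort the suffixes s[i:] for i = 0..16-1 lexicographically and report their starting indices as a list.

[9, 10, 6, 11, 15, 8, 5, 14, 7, 4, 13, 3, 12, 2, 1, 0]

sorted suffixes:
  #0 SA[0]=9  'aaabbbb'
  #1 SA[1]=10  'aabbbb'
  #2 SA[2]=6  'abbaaabbbb'
  #3 SA[3]=11  'abbbb'
  #4 SA[4]=15  'b'
  #5 SA[5]=8  'baaabbbb'
  #6 SA[6]=5  'babbaaabbbb'
  #7 SA[7]=14  'bb'
  #8 SA[8]=7  'bbaaabbbb'
  #9 SA[9]=4  'bbabbaaabbbb'
  #10 SA[10]=13  'bbb'
  #11 SA[11]=3  'bbbabbaaabbbb'
  #12 SA[12]=12  'bbbb'
  #13 SA[13]=2  'bbbbabbaaabbbb'
  #14 SA[14]=1  'bbbbbabbaaabbbb'
  #15 SA[15]=0  'bbbbbbabbaaabbbb'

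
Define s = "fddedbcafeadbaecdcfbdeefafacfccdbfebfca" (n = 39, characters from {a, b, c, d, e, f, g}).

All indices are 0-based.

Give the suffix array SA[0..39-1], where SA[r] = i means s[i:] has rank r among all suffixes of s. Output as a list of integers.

[38, 26, 10, 13, 24, 7, 12, 5, 19, 35, 32, 37, 6, 29, 30, 15, 17, 27, 11, 4, 31, 16, 1, 2, 20, 9, 34, 14, 3, 21, 22, 25, 23, 18, 36, 28, 0, 8, 33]

rank→(start, suffix):
  0 → (38, 'a')
  1 → (26, 'acfccdbfebfca')
  2 → (10, 'adbaecdcfbdeefafacfccdbfebfca')
  3 → (13, 'aecdcfbdeefafacfccdbfebfca')
  4 → (24, 'afacfccdbfebfca')
  5 → (7, 'afeadbaecdcfbdeefafacfccdbfebfca')
  6 → (12, 'baecdcfbdeefafacfccdbfebfca')
  7 → (5, 'bcafeadbaecdcfbdeefafacfccdbfebfca')
  8 → (19, 'bdeefafacfccdbfebfca')
  9 → (35, 'bfca')
  10 → (32, 'bfebfca')
  11 → (37, 'ca')
  12 → (6, 'cafeadbaecdcfbdeefafacfccdbfebfca')
  13 → (29, 'ccdbfebfca')
  14 → (30, 'cdbfebfca')
  15 → (15, 'cdcfbdeefafacfccdbfebfca')
  16 → (17, 'cfbdeefafacfccdbfebfca')
  17 → (27, 'cfccdbfebfca')
  18 → (11, 'dbaecdcfbdeefafacfccdbfebfca')
  19 → (4, 'dbcafeadbaecdcfbdeefafacfccdbfebfca')
  20 → (31, 'dbfebfca')
  21 → (16, 'dcfbdeefafacfccdbfebfca')
  22 → (1, 'ddedbcafeadbaecdcfbdeefafacfccdbfebfca')
  23 → (2, 'dedbcafeadbaecdcfbdeefafacfccdbfebfca')
  24 → (20, 'deefafacfccdbfebfca')
  25 → (9, 'eadbaecdcfbdeefafacfccdbfebfca')
  26 → (34, 'ebfca')
  27 → (14, 'ecdcfbdeefafacfccdbfebfca')
  28 → (3, 'edbcafeadbaecdcfbdeefafacfccdbfebfca')
  29 → (21, 'eefafacfccdbfebfca')
  30 → (22, 'efafacfccdbfebfca')
  31 → (25, 'facfccdbfebfca')
  32 → (23, 'fafacfccdbfebfca')
  33 → (18, 'fbdeefafacfccdbfebfca')
  34 → (36, 'fca')
  35 → (28, 'fccdbfebfca')
  36 → (0, 'fddedbcafeadbaecdcfbdeefafacfccdbfebfca')
  37 → (8, 'feadbaecdcfbdeefafacfccdbfebfca')
  38 → (33, 'febfca')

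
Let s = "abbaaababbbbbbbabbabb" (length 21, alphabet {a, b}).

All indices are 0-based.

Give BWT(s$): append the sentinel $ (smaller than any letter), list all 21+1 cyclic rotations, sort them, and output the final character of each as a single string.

bbaab$bbbbbbaaaabbbbba

rank  rotation                last
    0  $abbaaababbbbbbbabbabb  b
    1  aaababbbbbbbabbabb$abb  b
    2  aababbbbbbbabbabb$abba  a
    3  ababbbbbbbabbabb$abbaa  a
    4  abb$abbaaababbbbbbbabb  b
    5  abbaaababbbbbbbabbabb$  $
    6  abbabb$abbaaababbbbbbb  b
    7  abbbbbbbabbabb$abbaaab  b
    8  b$abbaaababbbbbbbabbab  b
    9  baaababbbbbbbabbabb$ab  b
   10  babb$abbaaababbbbbbbab  b
   11  babbabb$abbaaababbbbbb  b
   12  babbbbbbbabbabb$abbaaa  a
   13  bb$abbaaababbbbbbbabba  a
   14  bbaaababbbbbbbabbabb$a  a
   15  bbabb$abbaaababbbbbbba  a
   16  bbabbabb$abbaaababbbbb  b
   17  bbbabbabb$abbaaababbbb  b
   18  bbbbabbabb$abbaaababbb  b
   19  bbbbbabbabb$abbaaababb  b
   20  bbbbbbabbabb$abbaaabab  b
   21  bbbbbbbabbabb$abbaaaba  a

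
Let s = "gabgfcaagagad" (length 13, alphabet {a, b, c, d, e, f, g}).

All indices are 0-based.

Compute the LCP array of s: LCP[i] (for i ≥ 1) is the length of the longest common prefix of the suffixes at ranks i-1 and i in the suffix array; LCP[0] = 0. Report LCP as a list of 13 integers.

[0, 1, 1, 1, 3, 0, 0, 0, 0, 0, 2, 2, 1]

rank | idx | suffix
   0 |   6 | aagagad
   1 |   1 | abgfcaagagad
   2 |  11 | ad
   3 |   9 | agad
   4 |   7 | agagad
   5 |   2 | bgfcaagagad
   6 |   5 | caagagad
   7 |  12 | d
   8 |   4 | fcaagagad
   9 |   0 | gabgfcaagagad
  10 |  10 | gad
  11 |   8 | gagad
  12 |   3 | gfcaagagad

SA = [6, 1, 11, 9, 7, 2, 5, 12, 4, 0, 10, 8, 3]
rank  pair      lcp
   1  s[6:],s[1:]  1  'a'
   2  s[1:],s[11:]  1  'a'
   3  s[11:],s[9:]  1  'a'
   4  s[9:],s[7:]  3  'aga'
   5  s[7:],s[2:]  0  ''
   6  s[2:],s[5:]  0  ''
   7  s[5:],s[12:]  0  ''
   8  s[12:],s[4:]  0  ''
   9  s[4:],s[0:]  0  ''
  10  s[0:],s[10:]  2  'ga'
  11  s[10:],s[8:]  2  'ga'
  12  s[8:],s[3:]  1  'g'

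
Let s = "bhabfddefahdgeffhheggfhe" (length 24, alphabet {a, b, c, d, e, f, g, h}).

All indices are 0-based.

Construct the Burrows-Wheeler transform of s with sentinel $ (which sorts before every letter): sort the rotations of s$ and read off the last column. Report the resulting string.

ehfa$fdhhdghebegfdgebafhf

rank  rotation                   last
    0  $bhabfddefahdgeffhheggfhe  e
    1  abfddefahdgeffhheggfhe$bh  h
    2  ahdgeffhheggfhe$bhabfddef  f
    3  bfddefahdgeffhheggfhe$bha  a
    4  bhabfddefahdgeffhheggfhe$  $
    5  ddefahdgeffhheggfhe$bhabf  f
    6  defahdgeffhheggfhe$bhabfd  d
    7  dgeffhheggfhe$bhabfddefah  h
    8  e$bhabfddefahdgeffhheggfh  h
    9  efahdgeffhheggfhe$bhabfdd  d
   10  effhheggfhe$bhabfddefahdg  g
   11  eggfhe$bhabfddefahdgeffhh  h
   12  fahdgeffhheggfhe$bhabfdde  e
   13  fddefahdgeffhheggfhe$bhab  b
   14  ffhheggfhe$bhabfddefahdge  e
   15  fhe$bhabfddefahdgeffhhegg  g
   16  fhheggfhe$bhabfddefahdgef  f
   17  geffhheggfhe$bhabfddefahd  d
   18  gfhe$bhabfddefahdgeffhheg  g
   19  ggfhe$bhabfddefahdgeffhhe  e
   20  habfddefahdgeffhheggfhe$b  b
   21  hdgeffhheggfhe$bhabfddefa  a
   22  he$bhabfddefahdgeffhheggf  f
   23  heggfhe$bhabfddefahdgeffh  h
   24  hheggfhe$bhabfddefahdgeff  f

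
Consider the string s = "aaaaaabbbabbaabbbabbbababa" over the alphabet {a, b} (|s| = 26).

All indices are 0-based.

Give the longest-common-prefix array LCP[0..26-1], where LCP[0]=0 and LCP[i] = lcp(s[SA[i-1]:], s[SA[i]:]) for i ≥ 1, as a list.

sorted suffixes:
  #0 SA[0]=25  'a'
  #1 SA[1]=0  'aaaaaabbbabbaabbbabbbababa'
  #2 SA[2]=1  'aaaaabbbabbaabbbabbbababa'
  #3 SA[3]=2  'aaaabbbabbaabbbabbbababa'
  #4 SA[4]=3  'aaabbbabbaabbbabbbababa'
  #5 SA[5]=4  'aabbbabbaabbbabbbababa'
  #6 SA[6]=12  'aabbbabbbababa'
  #7 SA[7]=23  'aba'
  #8 SA[8]=21  'ababa'
  #9 SA[9]=9  'abbaabbbabbbababa'
  #10 SA[10]=17  'abbbababa'
  #11 SA[11]=5  'abbbabbaabbbabbbababa'
  #12 SA[12]=13  'abbbabbbababa'
  #13 SA[13]=24  'ba'
  #14 SA[14]=11  'baabbbabbbababa'
  #15 SA[15]=22  'baba'
  #16 SA[16]=20  'bababa'
  #17 SA[17]=8  'babbaabbbabbbababa'
  #18 SA[18]=16  'babbbababa'
  #19 SA[19]=10  'bbaabbbabbbababa'
  #20 SA[20]=19  'bbababa'
  #21 SA[21]=7  'bbabbaabbbabbbababa'
  #22 SA[22]=15  'bbabbbababa'
  #23 SA[23]=18  'bbbababa'
  #24 SA[24]=6  'bbbabbaabbbabbbababa'
  #25 SA[25]=14  'bbbabbbababa'

SA = [25, 0, 1, 2, 3, 4, 12, 23, 21, 9, 17, 5, 13, 24, 11, 22, 20, 8, 16, 10, 19, 7, 15, 18, 6, 14]
i: (SA[i-1],SA[i]) lcp shared
  1: (25,0) 1 'a'
  2: (0,1) 5 'aaaaa'
  3: (1,2) 4 'aaaa'
  4: (2,3) 3 'aaa'
  5: (3,4) 2 'aa'
  6: (4,12) 8 'aabbbabb'
  7: (12,23) 1 'a'
  8: (23,21) 3 'aba'
  9: (21,9) 2 'ab'
  10: (9,17) 3 'abb'
  11: (17,5) 6 'abbbab'
  12: (5,13) 7 'abbbabb'
  13: (13,24) 0 ''
  14: (24,11) 2 'ba'
  15: (11,22) 2 'ba'
  16: (22,20) 4 'baba'
  17: (20,8) 3 'bab'
  18: (8,16) 4 'babb'
  19: (16,10) 1 'b'
  20: (10,19) 3 'bba'
  21: (19,7) 4 'bbab'
  22: (7,15) 5 'bbabb'
  23: (15,18) 2 'bb'
  24: (18,6) 5 'bbbab'
  25: (6,14) 6 'bbbabb'

[0, 1, 5, 4, 3, 2, 8, 1, 3, 2, 3, 6, 7, 0, 2, 2, 4, 3, 4, 1, 3, 4, 5, 2, 5, 6]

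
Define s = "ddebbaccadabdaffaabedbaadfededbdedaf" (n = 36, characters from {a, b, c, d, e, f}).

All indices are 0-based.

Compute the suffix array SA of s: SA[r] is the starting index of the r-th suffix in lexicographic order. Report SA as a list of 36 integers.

[16, 22, 10, 17, 5, 8, 23, 34, 13, 21, 4, 3, 11, 30, 18, 7, 6, 9, 33, 12, 20, 29, 0, 1, 31, 27, 24, 2, 32, 19, 28, 26, 35, 15, 25, 14]

sorted suffixes:
  #0 SA[0]=16  'aabedbaadfededbdedaf'
  #1 SA[1]=22  'aadfededbdedaf'
  #2 SA[2]=10  'abdaffaabedbaadfededbdedaf'
  #3 SA[3]=17  'abedbaadfededbdedaf'
  #4 SA[4]=5  'accadabdaffaabedbaadfededbdedaf'
  #5 SA[5]=8  'adabdaffaabedbaadfededbdedaf'
  #6 SA[6]=23  'adfededbdedaf'
  #7 SA[7]=34  'af'
  #8 SA[8]=13  'affaabedbaadfededbdedaf'
  #9 SA[9]=21  'baadfededbdedaf'
  #10 SA[10]=4  'baccadabdaffaabedbaadfededbdedaf'
  #11 SA[11]=3  'bbaccadabdaffaabedbaadfededbdedaf'
  #12 SA[12]=11  'bdaffaabedbaadfededbdedaf'
  #13 SA[13]=30  'bdedaf'
  #14 SA[14]=18  'bedbaadfededbdedaf'
  #15 SA[15]=7  'cadabdaffaabedbaadfededbdedaf'
  #16 SA[16]=6  'ccadabdaffaabedbaadfededbdedaf'
  #17 SA[17]=9  'dabdaffaabedbaadfededbdedaf'
  #18 SA[18]=33  'daf'
  #19 SA[19]=12  'daffaabedbaadfededbdedaf'
  #20 SA[20]=20  'dbaadfededbdedaf'
  #21 SA[21]=29  'dbdedaf'
  #22 SA[22]=0  'ddebbaccadabdaffaabedbaadfededbdedaf'
  #23 SA[23]=1  'debbaccadabdaffaabedbaadfededbdedaf'
  #24 SA[24]=31  'dedaf'
  #25 SA[25]=27  'dedbdedaf'
  #26 SA[26]=24  'dfededbdedaf'
  #27 SA[27]=2  'ebbaccadabdaffaabedbaadfededbdedaf'
  #28 SA[28]=32  'edaf'
  #29 SA[29]=19  'edbaadfededbdedaf'
  #30 SA[30]=28  'edbdedaf'
  #31 SA[31]=26  'ededbdedaf'
  #32 SA[32]=35  'f'
  #33 SA[33]=15  'faabedbaadfededbdedaf'
  #34 SA[34]=25  'fededbdedaf'
  #35 SA[35]=14  'ffaabedbaadfededbdedaf'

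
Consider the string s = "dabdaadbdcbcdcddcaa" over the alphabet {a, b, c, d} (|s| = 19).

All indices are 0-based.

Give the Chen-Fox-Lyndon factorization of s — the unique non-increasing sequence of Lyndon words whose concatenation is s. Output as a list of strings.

emit factor 1: 'd' (i=0, period=1)
emit factor 2: 'abd' (i=1, period=3)
emit factor 3: 'aadbdcbcdcddc' (i=4, period=13)
emit factor 4: 'a' (i=17, period=1)
emit factor 5: 'a' (i=18, period=1)

["d", "abd", "aadbdcbcdcddc", "a", "a"]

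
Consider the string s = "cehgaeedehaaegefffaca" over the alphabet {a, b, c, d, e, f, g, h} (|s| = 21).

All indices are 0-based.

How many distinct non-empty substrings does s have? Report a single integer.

214

rank→(start, suffix):
  0 → (20, 'a')
  1 → (10, 'aaegefffaca')
  2 → (18, 'aca')
  3 → (4, 'aeedehaaegefffaca')
  4 → (11, 'aegefffaca')
  5 → (19, 'ca')
  6 → (0, 'cehgaeedehaaegefffaca')
  7 → (7, 'dehaaegefffaca')
  8 → (6, 'edehaaegefffaca')
  9 → (5, 'eedehaaegefffaca')
  10 → (14, 'efffaca')
  11 → (12, 'egefffaca')
  12 → (8, 'ehaaegefffaca')
  13 → (1, 'ehgaeedehaaegefffaca')
  14 → (17, 'faca')
  15 → (16, 'ffaca')
  16 → (15, 'fffaca')
  17 → (3, 'gaeedehaaegefffaca')
  18 → (13, 'gefffaca')
  19 → (9, 'haaegefffaca')
  20 → (2, 'hgaeedehaaegefffaca')

SA = [20, 10, 18, 4, 11, 19, 0, 7, 6, 5, 14, 12, 8, 1, 17, 16, 15, 3, 13, 9, 2]
i: (SA[i-1],SA[i]) lcp shared
  1: (20,10) 1 'a'
  2: (10,18) 1 'a'
  3: (18,4) 1 'a'
  4: (4,11) 2 'ae'
  5: (11,19) 0 ''
  6: (19,0) 1 'c'
  7: (0,7) 0 ''
  8: (7,6) 0 ''
  9: (6,5) 1 'e'
  10: (5,14) 1 'e'
  11: (14,12) 1 'e'
  12: (12,8) 1 'e'
  13: (8,1) 2 'eh'
  14: (1,17) 0 ''
  15: (17,16) 1 'f'
  16: (16,15) 2 'ff'
  17: (15,3) 0 ''
  18: (3,13) 1 'g'
  19: (13,9) 0 ''
  20: (9,2) 1 'h'

n(n+1)/2 = 21·22/2 = 231
Σ LCP = 0 + 1 + 1 + 1 + 2 + 0 + 1 + 0 + 0 + 1 + 1 + 1 + 1 + 2 + 0 + 1 + 2 + 0 + 1 + 0 + 1 = 17
distinct = 231 − 17 = 214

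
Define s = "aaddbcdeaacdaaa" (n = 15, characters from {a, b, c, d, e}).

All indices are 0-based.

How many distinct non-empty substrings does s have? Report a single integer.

106

sorted suffixes:
  #0 SA[0]=14  'a'
  #1 SA[1]=13  'aa'
  #2 SA[2]=12  'aaa'
  #3 SA[3]=8  'aacdaaa'
  #4 SA[4]=0  'aaddbcdeaacdaaa'
  #5 SA[5]=9  'acdaaa'
  #6 SA[6]=1  'addbcdeaacdaaa'
  #7 SA[7]=4  'bcdeaacdaaa'
  #8 SA[8]=10  'cdaaa'
  #9 SA[9]=5  'cdeaacdaaa'
  #10 SA[10]=11  'daaa'
  #11 SA[11]=3  'dbcdeaacdaaa'
  #12 SA[12]=2  'ddbcdeaacdaaa'
  #13 SA[13]=6  'deaacdaaa'
  #14 SA[14]=7  'eaacdaaa'

SA = [14, 13, 12, 8, 0, 9, 1, 4, 10, 5, 11, 3, 2, 6, 7]
rank  pair      lcp
   1  s[14:],s[13:]  1  'a'
   2  s[13:],s[12:]  2  'aa'
   3  s[12:],s[8:]  2  'aa'
   4  s[8:],s[0:]  2  'aa'
   5  s[0:],s[9:]  1  'a'
   6  s[9:],s[1:]  1  'a'
   7  s[1:],s[4:]  0  ''
   8  s[4:],s[10:]  0  ''
   9  s[10:],s[5:]  2  'cd'
  10  s[5:],s[11:]  0  ''
  11  s[11:],s[3:]  1  'd'
  12  s[3:],s[2:]  1  'd'
  13  s[2:],s[6:]  1  'd'
  14  s[6:],s[7:]  0  ''

n(n+1)/2 = 15·16/2 = 120
Σ LCP = 0 + 1 + 2 + 2 + 2 + 1 + 1 + 0 + 0 + 2 + 0 + 1 + 1 + 1 + 0 = 14
distinct = 120 − 14 = 106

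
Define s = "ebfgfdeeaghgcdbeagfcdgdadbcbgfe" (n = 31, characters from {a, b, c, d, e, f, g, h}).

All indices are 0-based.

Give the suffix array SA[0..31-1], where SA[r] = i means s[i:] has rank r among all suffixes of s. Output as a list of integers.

[23, 16, 8, 25, 14, 1, 27, 26, 12, 19, 22, 24, 13, 5, 20, 30, 15, 7, 0, 6, 18, 4, 29, 2, 11, 21, 17, 3, 28, 9, 10]

rank→(start, suffix):
  0 → (23, 'adbcbgfe')
  1 → (16, 'agfcdgdadbcbgfe')
  2 → (8, 'aghgcdbeagfcdgdadbcbgfe')
  3 → (25, 'bcbgfe')
  4 → (14, 'beagfcdgdadbcbgfe')
  5 → (1, 'bfgfdeeaghgcdbeagfcdgdadbcbgfe')
  6 → (27, 'bgfe')
  7 → (26, 'cbgfe')
  8 → (12, 'cdbeagfcdgdadbcbgfe')
  9 → (19, 'cdgdadbcbgfe')
  10 → (22, 'dadbcbgfe')
  11 → (24, 'dbcbgfe')
  12 → (13, 'dbeagfcdgdadbcbgfe')
  13 → (5, 'deeaghgcdbeagfcdgdadbcbgfe')
  14 → (20, 'dgdadbcbgfe')
  15 → (30, 'e')
  16 → (15, 'eagfcdgdadbcbgfe')
  17 → (7, 'eaghgcdbeagfcdgdadbcbgfe')
  18 → (0, 'ebfgfdeeaghgcdbeagfcdgdadbcbgfe')
  19 → (6, 'eeaghgcdbeagfcdgdadbcbgfe')
  20 → (18, 'fcdgdadbcbgfe')
  21 → (4, 'fdeeaghgcdbeagfcdgdadbcbgfe')
  22 → (29, 'fe')
  23 → (2, 'fgfdeeaghgcdbeagfcdgdadbcbgfe')
  24 → (11, 'gcdbeagfcdgdadbcbgfe')
  25 → (21, 'gdadbcbgfe')
  26 → (17, 'gfcdgdadbcbgfe')
  27 → (3, 'gfdeeaghgcdbeagfcdgdadbcbgfe')
  28 → (28, 'gfe')
  29 → (9, 'ghgcdbeagfcdgdadbcbgfe')
  30 → (10, 'hgcdbeagfcdgdadbcbgfe')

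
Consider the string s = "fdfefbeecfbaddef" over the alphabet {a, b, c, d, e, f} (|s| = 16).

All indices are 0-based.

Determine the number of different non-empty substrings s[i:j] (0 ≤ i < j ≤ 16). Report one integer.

124

rank→(start, suffix):
  0 → (11, 'addef')
  1 → (10, 'baddef')
  2 → (5, 'beecfbaddef')
  3 → (8, 'cfbaddef')
  4 → (12, 'ddef')
  5 → (13, 'def')
  6 → (1, 'dfefbeecfbaddef')
  7 → (7, 'ecfbaddef')
  8 → (6, 'eecfbaddef')
  9 → (14, 'ef')
  10 → (3, 'efbeecfbaddef')
  11 → (15, 'f')
  12 → (9, 'fbaddef')
  13 → (4, 'fbeecfbaddef')
  14 → (0, 'fdfefbeecfbaddef')
  15 → (2, 'fefbeecfbaddef')

SA = [11, 10, 5, 8, 12, 13, 1, 7, 6, 14, 3, 15, 9, 4, 0, 2]
rank  pair      lcp
   1  s[11:],s[10:]  0  ''
   2  s[10:],s[5:]  1  'b'
   3  s[5:],s[8:]  0  ''
   4  s[8:],s[12:]  0  ''
   5  s[12:],s[13:]  1  'd'
   6  s[13:],s[1:]  1  'd'
   7  s[1:],s[7:]  0  ''
   8  s[7:],s[6:]  1  'e'
   9  s[6:],s[14:]  1  'e'
  10  s[14:],s[3:]  2  'ef'
  11  s[3:],s[15:]  0  ''
  12  s[15:],s[9:]  1  'f'
  13  s[9:],s[4:]  2  'fb'
  14  s[4:],s[0:]  1  'f'
  15  s[0:],s[2:]  1  'f'

n(n+1)/2 = 16·17/2 = 136
Σ LCP = 0 + 0 + 1 + 0 + 0 + 1 + 1 + 0 + 1 + 1 + 2 + 0 + 1 + 2 + 1 + 1 = 12
distinct = 136 − 12 = 124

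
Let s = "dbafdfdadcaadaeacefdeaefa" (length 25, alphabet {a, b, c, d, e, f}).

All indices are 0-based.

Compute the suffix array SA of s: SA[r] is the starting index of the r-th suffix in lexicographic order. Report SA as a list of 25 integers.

rank | idx | suffix
   0 |  24 | a
   1 |  10 | aadaeacefdeaefa
   2 |  15 | acefdeaefa
   3 |  11 | adaeacefdeaefa
   4 |   7 | adcaadaeacefdeaefa
   5 |  13 | aeacefdeaefa
   6 |  21 | aefa
   7 |   2 | afdfdadcaadaeacefdeaefa
   8 |   1 | bafdfdadcaadaeacefdeaefa
   9 |   9 | caadaeacefdeaefa
  10 |  16 | cefdeaefa
  11 |   6 | dadcaadaeacefdeaefa
  12 |  12 | daeacefdeaefa
  13 |   0 | dbafdfdadcaadaeacefdeaefa
  14 |   8 | dcaadaeacefdeaefa
  15 |  19 | deaefa
  16 |   4 | dfdadcaadaeacefdeaefa
  17 |  14 | eacefdeaefa
  18 |  20 | eaefa
  19 |  22 | efa
  20 |  17 | efdeaefa
  21 |  23 | fa
  22 |   5 | fdadcaadaeacefdeaefa
  23 |  18 | fdeaefa
  24 |   3 | fdfdadcaadaeacefdeaefa

[24, 10, 15, 11, 7, 13, 21, 2, 1, 9, 16, 6, 12, 0, 8, 19, 4, 14, 20, 22, 17, 23, 5, 18, 3]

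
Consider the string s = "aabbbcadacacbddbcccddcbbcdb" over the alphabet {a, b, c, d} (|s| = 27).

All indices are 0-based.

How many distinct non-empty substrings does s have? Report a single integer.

sorted suffixes:
  #0 SA[0]=0  'aabbbcadacacbddbcccddcbbcdb'
  #1 SA[1]=1  'abbbcadacacbddbcccddcbbcdb'
  #2 SA[2]=8  'acacbddbcccddcbbcdb'
  #3 SA[3]=10  'acbddbcccddcbbcdb'
  #4 SA[4]=6  'adacacbddbcccddcbbcdb'
  #5 SA[5]=26  'b'
  #6 SA[6]=2  'bbbcadacacbddbcccddcbbcdb'
  #7 SA[7]=3  'bbcadacacbddbcccddcbbcdb'
  #8 SA[8]=22  'bbcdb'
  #9 SA[9]=4  'bcadacacbddbcccddcbbcdb'
  #10 SA[10]=15  'bcccddcbbcdb'
  #11 SA[11]=23  'bcdb'
  #12 SA[12]=12  'bddbcccddcbbcdb'
  #13 SA[13]=9  'cacbddbcccddcbbcdb'
  #14 SA[14]=5  'cadacacbddbcccddcbbcdb'
  #15 SA[15]=21  'cbbcdb'
  #16 SA[16]=11  'cbddbcccddcbbcdb'
  #17 SA[17]=16  'cccddcbbcdb'
  #18 SA[18]=17  'ccddcbbcdb'
  #19 SA[19]=24  'cdb'
  #20 SA[20]=18  'cddcbbcdb'
  #21 SA[21]=7  'dacacbddbcccddcbbcdb'
  #22 SA[22]=25  'db'
  #23 SA[23]=14  'dbcccddcbbcdb'
  #24 SA[24]=20  'dcbbcdb'
  #25 SA[25]=13  'ddbcccddcbbcdb'
  #26 SA[26]=19  'ddcbbcdb'

SA = [0, 1, 8, 10, 6, 26, 2, 3, 22, 4, 15, 23, 12, 9, 5, 21, 11, 16, 17, 24, 18, 7, 25, 14, 20, 13, 19]
i: (SA[i-1],SA[i]) lcp shared
  1: (0,1) 1 'a'
  2: (1,8) 1 'a'
  3: (8,10) 2 'ac'
  4: (10,6) 1 'a'
  5: (6,26) 0 ''
  6: (26,2) 1 'b'
  7: (2,3) 2 'bb'
  8: (3,22) 3 'bbc'
  9: (22,4) 1 'b'
  10: (4,15) 2 'bc'
  11: (15,23) 2 'bc'
  12: (23,12) 1 'b'
  13: (12,9) 0 ''
  14: (9,5) 2 'ca'
  15: (5,21) 1 'c'
  16: (21,11) 2 'cb'
  17: (11,16) 1 'c'
  18: (16,17) 2 'cc'
  19: (17,24) 1 'c'
  20: (24,18) 2 'cd'
  21: (18,7) 0 ''
  22: (7,25) 1 'd'
  23: (25,14) 2 'db'
  24: (14,20) 1 'd'
  25: (20,13) 1 'd'
  26: (13,19) 2 'dd'

n(n+1)/2 = 27·28/2 = 378
Σ LCP = 0 + 1 + 1 + 2 + 1 + 0 + 1 + 2 + 3 + 1 + 2 + 2 + 1 + 0 + 2 + 1 + 2 + 1 + 2 + 1 + 2 + 0 + 1 + 2 + 1 + 1 + 2 = 35
distinct = 378 − 35 = 343

343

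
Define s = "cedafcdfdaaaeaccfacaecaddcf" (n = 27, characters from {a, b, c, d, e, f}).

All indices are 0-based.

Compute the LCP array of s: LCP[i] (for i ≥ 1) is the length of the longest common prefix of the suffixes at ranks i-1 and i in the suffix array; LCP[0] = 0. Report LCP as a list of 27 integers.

[0, 2, 1, 2, 1, 1, 2, 1, 0, 2, 1, 1, 1, 1, 2, 0, 2, 1, 1, 1, 0, 1, 1, 0, 1, 1, 1]

sorted suffixes:
  #0 SA[0]=9  'aaaeaccfacaecaddcf'
  #1 SA[1]=10  'aaeaccfacaecaddcf'
  #2 SA[2]=17  'acaecaddcf'
  #3 SA[3]=13  'accfacaecaddcf'
  #4 SA[4]=22  'addcf'
  #5 SA[5]=11  'aeaccfacaecaddcf'
  #6 SA[6]=19  'aecaddcf'
  #7 SA[7]=3  'afcdfdaaaeaccfacaecaddcf'
  #8 SA[8]=21  'caddcf'
  #9 SA[9]=18  'caecaddcf'
  #10 SA[10]=14  'ccfacaecaddcf'
  #11 SA[11]=5  'cdfdaaaeaccfacaecaddcf'
  #12 SA[12]=0  'cedafcdfdaaaeaccfacaecaddcf'
  #13 SA[13]=25  'cf'
  #14 SA[14]=15  'cfacaecaddcf'
  #15 SA[15]=8  'daaaeaccfacaecaddcf'
  #16 SA[16]=2  'dafcdfdaaaeaccfacaecaddcf'
  #17 SA[17]=24  'dcf'
  #18 SA[18]=23  'ddcf'
  #19 SA[19]=6  'dfdaaaeaccfacaecaddcf'
  #20 SA[20]=12  'eaccfacaecaddcf'
  #21 SA[21]=20  'ecaddcf'
  #22 SA[22]=1  'edafcdfdaaaeaccfacaecaddcf'
  #23 SA[23]=26  'f'
  #24 SA[24]=16  'facaecaddcf'
  #25 SA[25]=4  'fcdfdaaaeaccfacaecaddcf'
  #26 SA[26]=7  'fdaaaeaccfacaecaddcf'

SA = [9, 10, 17, 13, 22, 11, 19, 3, 21, 18, 14, 5, 0, 25, 15, 8, 2, 24, 23, 6, 12, 20, 1, 26, 16, 4, 7]
i: (SA[i-1],SA[i]) lcp shared
  1: (9,10) 2 'aa'
  2: (10,17) 1 'a'
  3: (17,13) 2 'ac'
  4: (13,22) 1 'a'
  5: (22,11) 1 'a'
  6: (11,19) 2 'ae'
  7: (19,3) 1 'a'
  8: (3,21) 0 ''
  9: (21,18) 2 'ca'
  10: (18,14) 1 'c'
  11: (14,5) 1 'c'
  12: (5,0) 1 'c'
  13: (0,25) 1 'c'
  14: (25,15) 2 'cf'
  15: (15,8) 0 ''
  16: (8,2) 2 'da'
  17: (2,24) 1 'd'
  18: (24,23) 1 'd'
  19: (23,6) 1 'd'
  20: (6,12) 0 ''
  21: (12,20) 1 'e'
  22: (20,1) 1 'e'
  23: (1,26) 0 ''
  24: (26,16) 1 'f'
  25: (16,4) 1 'f'
  26: (4,7) 1 'f'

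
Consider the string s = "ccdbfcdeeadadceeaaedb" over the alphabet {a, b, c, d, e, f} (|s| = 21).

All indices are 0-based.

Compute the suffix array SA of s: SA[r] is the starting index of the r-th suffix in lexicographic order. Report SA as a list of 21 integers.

[16, 9, 11, 17, 20, 3, 0, 1, 5, 13, 10, 19, 2, 12, 6, 15, 8, 18, 14, 7, 4]

rank | idx | suffix
   0 |  16 | aaedb
   1 |   9 | adadceeaaedb
   2 |  11 | adceeaaedb
   3 |  17 | aedb
   4 |  20 | b
   5 |   3 | bfcdeeadadceeaaedb
   6 |   0 | ccdbfcdeeadadceeaaedb
   7 |   1 | cdbfcdeeadadceeaaedb
   8 |   5 | cdeeadadceeaaedb
   9 |  13 | ceeaaedb
  10 |  10 | dadceeaaedb
  11 |  19 | db
  12 |   2 | dbfcdeeadadceeaaedb
  13 |  12 | dceeaaedb
  14 |   6 | deeadadceeaaedb
  15 |  15 | eaaedb
  16 |   8 | eadadceeaaedb
  17 |  18 | edb
  18 |  14 | eeaaedb
  19 |   7 | eeadadceeaaedb
  20 |   4 | fcdeeadadceeaaedb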